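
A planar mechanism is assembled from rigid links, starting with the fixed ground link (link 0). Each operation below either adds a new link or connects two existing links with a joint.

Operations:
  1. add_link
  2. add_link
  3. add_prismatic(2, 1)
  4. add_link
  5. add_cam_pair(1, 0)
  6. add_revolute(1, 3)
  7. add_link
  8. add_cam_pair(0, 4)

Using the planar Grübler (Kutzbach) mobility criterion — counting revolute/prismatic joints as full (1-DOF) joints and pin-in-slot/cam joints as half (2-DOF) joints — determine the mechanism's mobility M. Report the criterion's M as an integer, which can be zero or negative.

M = 6

link 0 = ground. State L|J1|J2 = 1|0|0
+link1  2|0|0
+link2  3|0|0
P(2,1) f=1→J1  3|1|0
+link3  4|1|0
C(1,0) f=2→J2  4|1|1
R(1,3) f=1→J1  4|2|1
+link4  5|2|1
C(0,4) f=2→J2  5|2|2
M = 3(5−1)−2·2−2 = 12−4−2 = 6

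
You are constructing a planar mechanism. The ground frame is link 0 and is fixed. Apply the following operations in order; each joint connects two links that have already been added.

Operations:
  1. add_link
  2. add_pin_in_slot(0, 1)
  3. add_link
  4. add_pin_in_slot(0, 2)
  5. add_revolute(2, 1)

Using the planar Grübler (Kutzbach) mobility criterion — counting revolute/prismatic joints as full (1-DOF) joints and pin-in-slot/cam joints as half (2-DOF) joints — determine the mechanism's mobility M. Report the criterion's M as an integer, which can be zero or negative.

M = 2

(L,J1,J2)=(1,0,0); link0 fixed
link1: (2,0,0)
PS 0-1 [J2]: (2,0,1)
link2: (3,0,1)
PS 0-2 [J2]: (3,0,2)
R 2-1 [J1]: (3,1,2)
Grübler: 3·2 − 2·1 − 2 = 2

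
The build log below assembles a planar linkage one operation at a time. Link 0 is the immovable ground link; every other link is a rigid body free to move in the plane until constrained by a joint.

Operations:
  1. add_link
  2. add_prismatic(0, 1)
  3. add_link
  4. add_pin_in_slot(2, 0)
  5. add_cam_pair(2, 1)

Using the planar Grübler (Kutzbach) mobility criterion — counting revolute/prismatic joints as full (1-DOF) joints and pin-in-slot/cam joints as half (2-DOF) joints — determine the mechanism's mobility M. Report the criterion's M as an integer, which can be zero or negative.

M = 2

L=1 J1=0 J2=0
add link → L=2 J1=0 J2=0
P@0,1 dof=1 J1 → L=2 J1=1 J2=0
add link → L=3 J1=1 J2=0
PS@2,0 dof=2 J2 → L=3 J1=1 J2=1
C@2,1 dof=2 J2 → L=3 J1=1 J2=2
M=3(L−1)−2J1−J2=3·2−2·1−2=2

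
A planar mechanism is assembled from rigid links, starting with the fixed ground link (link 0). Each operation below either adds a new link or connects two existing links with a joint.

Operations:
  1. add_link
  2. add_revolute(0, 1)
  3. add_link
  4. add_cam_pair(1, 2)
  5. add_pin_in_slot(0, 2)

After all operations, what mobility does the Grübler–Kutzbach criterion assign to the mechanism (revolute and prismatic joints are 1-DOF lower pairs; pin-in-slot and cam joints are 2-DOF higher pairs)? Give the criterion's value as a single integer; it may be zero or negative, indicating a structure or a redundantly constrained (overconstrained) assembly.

M = 2

ground; <1,0,0>
#1 <2,0,0>
R:0↔1 J1 <2,1,0>
#2 <3,1,0>
C:1↔2 J2 <3,1,1>
PS:0↔2 J2 <3,1,2>
3×2 − 2×1 − 1×2 = 2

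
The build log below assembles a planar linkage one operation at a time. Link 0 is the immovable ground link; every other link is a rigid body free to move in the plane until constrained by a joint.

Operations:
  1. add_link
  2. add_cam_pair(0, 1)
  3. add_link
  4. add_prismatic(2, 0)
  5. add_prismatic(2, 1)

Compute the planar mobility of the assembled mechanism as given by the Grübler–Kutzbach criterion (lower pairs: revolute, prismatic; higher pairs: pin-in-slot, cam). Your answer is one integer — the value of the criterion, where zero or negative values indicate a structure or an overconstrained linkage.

link 0 = ground. State L|J1|J2 = 1|0|0
+link1  2|0|0
C(0,1) f=2→J2  2|0|1
+link2  3|0|1
P(2,0) f=1→J1  3|1|1
P(2,1) f=1→J1  3|2|1
M = 3(3−1)−2·2−1 = 6−4−1 = 1

M = 1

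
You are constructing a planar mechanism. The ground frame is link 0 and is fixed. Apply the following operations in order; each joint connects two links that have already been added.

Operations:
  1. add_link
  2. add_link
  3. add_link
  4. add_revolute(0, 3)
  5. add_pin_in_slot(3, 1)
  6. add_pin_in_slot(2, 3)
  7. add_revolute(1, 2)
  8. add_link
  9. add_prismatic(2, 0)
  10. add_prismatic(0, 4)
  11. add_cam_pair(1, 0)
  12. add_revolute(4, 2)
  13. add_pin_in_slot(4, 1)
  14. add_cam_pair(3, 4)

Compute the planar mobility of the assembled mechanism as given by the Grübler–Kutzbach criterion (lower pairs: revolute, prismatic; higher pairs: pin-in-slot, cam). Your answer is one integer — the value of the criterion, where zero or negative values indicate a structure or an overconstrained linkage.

M = -3

(L,J1,J2)=(1,0,0); link0 fixed
link1: (2,0,0)
link2: (3,0,0)
link3: (4,0,0)
R 0-3 [J1]: (4,1,0)
PS 3-1 [J2]: (4,1,1)
PS 2-3 [J2]: (4,1,2)
R 1-2 [J1]: (4,2,2)
link4: (5,2,2)
P 2-0 [J1]: (5,3,2)
P 0-4 [J1]: (5,4,2)
C 1-0 [J2]: (5,4,3)
R 4-2 [J1]: (5,5,3)
PS 4-1 [J2]: (5,5,4)
C 3-4 [J2]: (5,5,5)
Grübler: 3·4 − 2·5 − 5 = -3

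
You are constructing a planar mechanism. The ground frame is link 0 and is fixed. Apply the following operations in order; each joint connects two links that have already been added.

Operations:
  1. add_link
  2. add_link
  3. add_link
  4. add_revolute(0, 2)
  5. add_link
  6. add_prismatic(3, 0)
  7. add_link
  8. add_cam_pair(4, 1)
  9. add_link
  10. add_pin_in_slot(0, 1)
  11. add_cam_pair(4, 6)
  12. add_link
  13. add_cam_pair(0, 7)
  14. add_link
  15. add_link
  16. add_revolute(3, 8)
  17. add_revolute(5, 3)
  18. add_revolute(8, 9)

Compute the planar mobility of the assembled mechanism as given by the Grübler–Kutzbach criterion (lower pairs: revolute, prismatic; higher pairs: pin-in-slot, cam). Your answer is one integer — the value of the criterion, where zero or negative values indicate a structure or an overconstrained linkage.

ground; <1,0,0>
#1 <2,0,0>
#2 <3,0,0>
#3 <4,0,0>
R:0↔2 J1 <4,1,0>
#4 <5,1,0>
P:3↔0 J1 <5,2,0>
#5 <6,2,0>
C:4↔1 J2 <6,2,1>
#6 <7,2,1>
PS:0↔1 J2 <7,2,2>
C:4↔6 J2 <7,2,3>
#7 <8,2,3>
C:0↔7 J2 <8,2,4>
#8 <9,2,4>
#9 <10,2,4>
R:3↔8 J1 <10,3,4>
R:5↔3 J1 <10,4,4>
R:8↔9 J1 <10,5,4>
3×9 − 2×5 − 1×4 = 13

M = 13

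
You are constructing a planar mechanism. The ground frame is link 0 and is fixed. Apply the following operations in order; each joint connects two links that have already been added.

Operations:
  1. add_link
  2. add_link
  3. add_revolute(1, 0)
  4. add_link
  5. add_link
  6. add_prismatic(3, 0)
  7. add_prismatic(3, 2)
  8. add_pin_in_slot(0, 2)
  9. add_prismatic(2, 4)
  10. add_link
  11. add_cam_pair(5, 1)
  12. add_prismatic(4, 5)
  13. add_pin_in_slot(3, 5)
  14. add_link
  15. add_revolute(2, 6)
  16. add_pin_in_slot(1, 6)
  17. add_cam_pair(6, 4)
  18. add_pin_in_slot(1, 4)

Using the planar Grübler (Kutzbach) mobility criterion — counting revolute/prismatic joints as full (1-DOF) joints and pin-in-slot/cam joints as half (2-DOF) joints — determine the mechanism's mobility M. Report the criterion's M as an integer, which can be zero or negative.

link 0 = ground. State L|J1|J2 = 1|0|0
+link1  2|0|0
+link2  3|0|0
R(1,0) f=1→J1  3|1|0
+link3  4|1|0
+link4  5|1|0
P(3,0) f=1→J1  5|2|0
P(3,2) f=1→J1  5|3|0
PS(0,2) f=2→J2  5|3|1
P(2,4) f=1→J1  5|4|1
+link5  6|4|1
C(5,1) f=2→J2  6|4|2
P(4,5) f=1→J1  6|5|2
PS(3,5) f=2→J2  6|5|3
+link6  7|5|3
R(2,6) f=1→J1  7|6|3
PS(1,6) f=2→J2  7|6|4
C(6,4) f=2→J2  7|6|5
PS(1,4) f=2→J2  7|6|6
M = 3(7−1)−2·6−6 = 18−12−6 = 0

M = 0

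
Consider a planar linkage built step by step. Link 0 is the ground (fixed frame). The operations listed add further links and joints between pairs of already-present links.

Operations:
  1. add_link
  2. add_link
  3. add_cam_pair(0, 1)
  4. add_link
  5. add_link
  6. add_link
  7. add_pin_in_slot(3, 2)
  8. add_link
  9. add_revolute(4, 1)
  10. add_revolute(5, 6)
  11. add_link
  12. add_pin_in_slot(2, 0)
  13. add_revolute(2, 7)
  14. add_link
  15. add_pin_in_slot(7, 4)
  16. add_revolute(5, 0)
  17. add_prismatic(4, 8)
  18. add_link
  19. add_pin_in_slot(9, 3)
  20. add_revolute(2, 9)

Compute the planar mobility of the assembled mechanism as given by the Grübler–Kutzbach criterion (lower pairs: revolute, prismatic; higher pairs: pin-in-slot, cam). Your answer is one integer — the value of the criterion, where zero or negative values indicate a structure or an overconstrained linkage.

M = 10

L=1 J1=0 J2=0
add link → L=2 J1=0 J2=0
add link → L=3 J1=0 J2=0
C@0,1 dof=2 J2 → L=3 J1=0 J2=1
add link → L=4 J1=0 J2=1
add link → L=5 J1=0 J2=1
add link → L=6 J1=0 J2=1
PS@3,2 dof=2 J2 → L=6 J1=0 J2=2
add link → L=7 J1=0 J2=2
R@4,1 dof=1 J1 → L=7 J1=1 J2=2
R@5,6 dof=1 J1 → L=7 J1=2 J2=2
add link → L=8 J1=2 J2=2
PS@2,0 dof=2 J2 → L=8 J1=2 J2=3
R@2,7 dof=1 J1 → L=8 J1=3 J2=3
add link → L=9 J1=3 J2=3
PS@7,4 dof=2 J2 → L=9 J1=3 J2=4
R@5,0 dof=1 J1 → L=9 J1=4 J2=4
P@4,8 dof=1 J1 → L=9 J1=5 J2=4
add link → L=10 J1=5 J2=4
PS@9,3 dof=2 J2 → L=10 J1=5 J2=5
R@2,9 dof=1 J1 → L=10 J1=6 J2=5
M=3(L−1)−2J1−J2=3·9−2·6−5=10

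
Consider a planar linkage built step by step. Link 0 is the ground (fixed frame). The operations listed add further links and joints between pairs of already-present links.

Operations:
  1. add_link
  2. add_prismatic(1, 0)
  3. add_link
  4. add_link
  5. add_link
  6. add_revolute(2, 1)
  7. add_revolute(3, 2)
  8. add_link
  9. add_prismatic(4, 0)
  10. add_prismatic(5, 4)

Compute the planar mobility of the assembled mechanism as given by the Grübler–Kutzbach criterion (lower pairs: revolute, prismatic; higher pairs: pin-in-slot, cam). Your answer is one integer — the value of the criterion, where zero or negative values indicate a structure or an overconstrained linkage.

ground; <1,0,0>
#1 <2,0,0>
P:1↔0 J1 <2,1,0>
#2 <3,1,0>
#3 <4,1,0>
#4 <5,1,0>
R:2↔1 J1 <5,2,0>
R:3↔2 J1 <5,3,0>
#5 <6,3,0>
P:4↔0 J1 <6,4,0>
P:5↔4 J1 <6,5,0>
3×5 − 2×5 − 1×0 = 5

M = 5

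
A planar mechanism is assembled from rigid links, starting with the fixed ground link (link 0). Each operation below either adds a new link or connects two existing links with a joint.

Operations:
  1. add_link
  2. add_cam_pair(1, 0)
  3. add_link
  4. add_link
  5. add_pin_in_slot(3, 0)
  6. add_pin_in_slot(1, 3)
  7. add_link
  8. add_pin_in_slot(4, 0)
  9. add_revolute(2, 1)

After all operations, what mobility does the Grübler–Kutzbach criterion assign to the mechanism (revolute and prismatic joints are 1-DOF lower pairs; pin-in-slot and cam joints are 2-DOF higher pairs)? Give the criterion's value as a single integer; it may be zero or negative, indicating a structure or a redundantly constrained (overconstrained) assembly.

M = 6

ground; <1,0,0>
#1 <2,0,0>
C:1↔0 J2 <2,0,1>
#2 <3,0,1>
#3 <4,0,1>
PS:3↔0 J2 <4,0,2>
PS:1↔3 J2 <4,0,3>
#4 <5,0,3>
PS:4↔0 J2 <5,0,4>
R:2↔1 J1 <5,1,4>
3×4 − 2×1 − 1×4 = 6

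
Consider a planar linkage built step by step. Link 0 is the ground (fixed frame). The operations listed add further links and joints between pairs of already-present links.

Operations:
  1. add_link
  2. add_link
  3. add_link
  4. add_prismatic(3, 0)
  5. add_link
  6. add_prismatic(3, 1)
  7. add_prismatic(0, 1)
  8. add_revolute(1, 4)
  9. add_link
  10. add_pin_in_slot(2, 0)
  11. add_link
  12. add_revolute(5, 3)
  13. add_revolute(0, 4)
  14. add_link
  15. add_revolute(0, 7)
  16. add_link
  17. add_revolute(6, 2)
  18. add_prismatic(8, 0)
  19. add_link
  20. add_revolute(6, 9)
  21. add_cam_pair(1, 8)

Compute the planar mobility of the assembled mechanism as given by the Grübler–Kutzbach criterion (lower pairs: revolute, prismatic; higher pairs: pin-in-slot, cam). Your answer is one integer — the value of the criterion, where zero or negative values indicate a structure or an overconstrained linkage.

M = 5

ground; <1,0,0>
#1 <2,0,0>
#2 <3,0,0>
#3 <4,0,0>
P:3↔0 J1 <4,1,0>
#4 <5,1,0>
P:3↔1 J1 <5,2,0>
P:0↔1 J1 <5,3,0>
R:1↔4 J1 <5,4,0>
#5 <6,4,0>
PS:2↔0 J2 <6,4,1>
#6 <7,4,1>
R:5↔3 J1 <7,5,1>
R:0↔4 J1 <7,6,1>
#7 <8,6,1>
R:0↔7 J1 <8,7,1>
#8 <9,7,1>
R:6↔2 J1 <9,8,1>
P:8↔0 J1 <9,9,1>
#9 <10,9,1>
R:6↔9 J1 <10,10,1>
C:1↔8 J2 <10,10,2>
3×9 − 2×10 − 1×2 = 5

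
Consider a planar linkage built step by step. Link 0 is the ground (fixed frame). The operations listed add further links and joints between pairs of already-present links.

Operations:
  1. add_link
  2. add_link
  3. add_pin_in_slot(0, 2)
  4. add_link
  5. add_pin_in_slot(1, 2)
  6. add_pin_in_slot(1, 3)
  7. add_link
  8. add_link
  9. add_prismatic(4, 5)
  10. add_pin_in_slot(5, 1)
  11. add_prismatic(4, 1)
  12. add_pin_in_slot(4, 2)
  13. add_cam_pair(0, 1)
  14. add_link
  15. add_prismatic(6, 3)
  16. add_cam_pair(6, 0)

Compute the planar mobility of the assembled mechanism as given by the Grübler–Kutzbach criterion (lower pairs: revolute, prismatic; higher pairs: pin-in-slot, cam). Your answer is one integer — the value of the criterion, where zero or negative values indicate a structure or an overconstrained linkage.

M = 5

ground; <1,0,0>
#1 <2,0,0>
#2 <3,0,0>
PS:0↔2 J2 <3,0,1>
#3 <4,0,1>
PS:1↔2 J2 <4,0,2>
PS:1↔3 J2 <4,0,3>
#4 <5,0,3>
#5 <6,0,3>
P:4↔5 J1 <6,1,3>
PS:5↔1 J2 <6,1,4>
P:4↔1 J1 <6,2,4>
PS:4↔2 J2 <6,2,5>
C:0↔1 J2 <6,2,6>
#6 <7,2,6>
P:6↔3 J1 <7,3,6>
C:6↔0 J2 <7,3,7>
3×6 − 2×3 − 1×7 = 5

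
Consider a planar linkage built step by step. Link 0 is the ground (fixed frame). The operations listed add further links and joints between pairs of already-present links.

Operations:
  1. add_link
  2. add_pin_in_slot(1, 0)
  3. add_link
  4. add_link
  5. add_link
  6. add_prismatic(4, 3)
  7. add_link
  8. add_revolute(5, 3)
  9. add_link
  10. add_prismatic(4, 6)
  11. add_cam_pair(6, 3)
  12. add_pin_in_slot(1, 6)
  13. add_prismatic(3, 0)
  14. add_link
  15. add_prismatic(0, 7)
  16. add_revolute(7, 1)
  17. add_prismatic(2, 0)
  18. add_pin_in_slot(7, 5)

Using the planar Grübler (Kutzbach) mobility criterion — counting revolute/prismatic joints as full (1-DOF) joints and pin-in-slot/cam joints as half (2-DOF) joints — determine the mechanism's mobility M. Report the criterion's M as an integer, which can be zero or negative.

M = 3

L=1 J1=0 J2=0
add link → L=2 J1=0 J2=0
PS@1,0 dof=2 J2 → L=2 J1=0 J2=1
add link → L=3 J1=0 J2=1
add link → L=4 J1=0 J2=1
add link → L=5 J1=0 J2=1
P@4,3 dof=1 J1 → L=5 J1=1 J2=1
add link → L=6 J1=1 J2=1
R@5,3 dof=1 J1 → L=6 J1=2 J2=1
add link → L=7 J1=2 J2=1
P@4,6 dof=1 J1 → L=7 J1=3 J2=1
C@6,3 dof=2 J2 → L=7 J1=3 J2=2
PS@1,6 dof=2 J2 → L=7 J1=3 J2=3
P@3,0 dof=1 J1 → L=7 J1=4 J2=3
add link → L=8 J1=4 J2=3
P@0,7 dof=1 J1 → L=8 J1=5 J2=3
R@7,1 dof=1 J1 → L=8 J1=6 J2=3
P@2,0 dof=1 J1 → L=8 J1=7 J2=3
PS@7,5 dof=2 J2 → L=8 J1=7 J2=4
M=3(L−1)−2J1−J2=3·7−2·7−4=3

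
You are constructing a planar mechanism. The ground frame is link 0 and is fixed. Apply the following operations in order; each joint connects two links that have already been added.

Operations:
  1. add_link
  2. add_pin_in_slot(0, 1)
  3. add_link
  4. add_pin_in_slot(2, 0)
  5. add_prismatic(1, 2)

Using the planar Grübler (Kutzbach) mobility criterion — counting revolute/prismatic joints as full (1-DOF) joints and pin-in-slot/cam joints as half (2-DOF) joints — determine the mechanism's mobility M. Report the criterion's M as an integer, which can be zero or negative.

L=1 J1=0 J2=0
add link → L=2 J1=0 J2=0
PS@0,1 dof=2 J2 → L=2 J1=0 J2=1
add link → L=3 J1=0 J2=1
PS@2,0 dof=2 J2 → L=3 J1=0 J2=2
P@1,2 dof=1 J1 → L=3 J1=1 J2=2
M=3(L−1)−2J1−J2=3·2−2·1−2=2

M = 2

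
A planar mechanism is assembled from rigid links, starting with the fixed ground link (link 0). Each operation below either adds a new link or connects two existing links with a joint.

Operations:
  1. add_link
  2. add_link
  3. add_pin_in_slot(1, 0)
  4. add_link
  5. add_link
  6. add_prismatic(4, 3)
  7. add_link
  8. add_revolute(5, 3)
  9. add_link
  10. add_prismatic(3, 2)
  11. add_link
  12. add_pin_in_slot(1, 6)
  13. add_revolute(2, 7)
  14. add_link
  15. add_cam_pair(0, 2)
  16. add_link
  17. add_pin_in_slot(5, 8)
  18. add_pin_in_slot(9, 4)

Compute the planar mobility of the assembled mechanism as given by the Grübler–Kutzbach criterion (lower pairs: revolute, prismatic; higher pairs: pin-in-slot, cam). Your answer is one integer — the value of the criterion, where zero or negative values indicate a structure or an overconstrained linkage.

M = 14

(L,J1,J2)=(1,0,0); link0 fixed
link1: (2,0,0)
link2: (3,0,0)
PS 1-0 [J2]: (3,0,1)
link3: (4,0,1)
link4: (5,0,1)
P 4-3 [J1]: (5,1,1)
link5: (6,1,1)
R 5-3 [J1]: (6,2,1)
link6: (7,2,1)
P 3-2 [J1]: (7,3,1)
link7: (8,3,1)
PS 1-6 [J2]: (8,3,2)
R 2-7 [J1]: (8,4,2)
link8: (9,4,2)
C 0-2 [J2]: (9,4,3)
link9: (10,4,3)
PS 5-8 [J2]: (10,4,4)
PS 9-4 [J2]: (10,4,5)
Grübler: 3·9 − 2·4 − 5 = 14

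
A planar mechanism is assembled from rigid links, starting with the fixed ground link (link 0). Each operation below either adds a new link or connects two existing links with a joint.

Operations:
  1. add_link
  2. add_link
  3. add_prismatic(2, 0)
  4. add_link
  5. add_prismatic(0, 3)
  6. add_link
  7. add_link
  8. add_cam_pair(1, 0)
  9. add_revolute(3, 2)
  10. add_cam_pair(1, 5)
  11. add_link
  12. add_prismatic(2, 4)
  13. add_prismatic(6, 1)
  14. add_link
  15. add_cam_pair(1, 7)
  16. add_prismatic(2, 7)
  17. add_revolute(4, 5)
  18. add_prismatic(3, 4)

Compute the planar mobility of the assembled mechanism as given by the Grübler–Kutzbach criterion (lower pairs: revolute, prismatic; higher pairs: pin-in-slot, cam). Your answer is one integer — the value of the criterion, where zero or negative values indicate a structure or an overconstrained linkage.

ground; <1,0,0>
#1 <2,0,0>
#2 <3,0,0>
P:2↔0 J1 <3,1,0>
#3 <4,1,0>
P:0↔3 J1 <4,2,0>
#4 <5,2,0>
#5 <6,2,0>
C:1↔0 J2 <6,2,1>
R:3↔2 J1 <6,3,1>
C:1↔5 J2 <6,3,2>
#6 <7,3,2>
P:2↔4 J1 <7,4,2>
P:6↔1 J1 <7,5,2>
#7 <8,5,2>
C:1↔7 J2 <8,5,3>
P:2↔7 J1 <8,6,3>
R:4↔5 J1 <8,7,3>
P:3↔4 J1 <8,8,3>
3×7 − 2×8 − 1×3 = 2

M = 2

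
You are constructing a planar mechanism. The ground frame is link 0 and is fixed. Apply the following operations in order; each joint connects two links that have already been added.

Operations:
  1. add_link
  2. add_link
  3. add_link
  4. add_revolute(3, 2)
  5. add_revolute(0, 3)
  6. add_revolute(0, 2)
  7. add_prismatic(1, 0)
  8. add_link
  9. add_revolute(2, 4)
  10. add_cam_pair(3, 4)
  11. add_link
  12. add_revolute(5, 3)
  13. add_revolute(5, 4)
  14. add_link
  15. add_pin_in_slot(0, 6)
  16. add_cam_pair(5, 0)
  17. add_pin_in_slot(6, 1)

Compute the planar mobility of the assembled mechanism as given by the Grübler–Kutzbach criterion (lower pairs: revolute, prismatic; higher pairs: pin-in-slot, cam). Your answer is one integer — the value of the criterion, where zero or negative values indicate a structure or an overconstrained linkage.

ground; <1,0,0>
#1 <2,0,0>
#2 <3,0,0>
#3 <4,0,0>
R:3↔2 J1 <4,1,0>
R:0↔3 J1 <4,2,0>
R:0↔2 J1 <4,3,0>
P:1↔0 J1 <4,4,0>
#4 <5,4,0>
R:2↔4 J1 <5,5,0>
C:3↔4 J2 <5,5,1>
#5 <6,5,1>
R:5↔3 J1 <6,6,1>
R:5↔4 J1 <6,7,1>
#6 <7,7,1>
PS:0↔6 J2 <7,7,2>
C:5↔0 J2 <7,7,3>
PS:6↔1 J2 <7,7,4>
3×6 − 2×7 − 1×4 = 0

M = 0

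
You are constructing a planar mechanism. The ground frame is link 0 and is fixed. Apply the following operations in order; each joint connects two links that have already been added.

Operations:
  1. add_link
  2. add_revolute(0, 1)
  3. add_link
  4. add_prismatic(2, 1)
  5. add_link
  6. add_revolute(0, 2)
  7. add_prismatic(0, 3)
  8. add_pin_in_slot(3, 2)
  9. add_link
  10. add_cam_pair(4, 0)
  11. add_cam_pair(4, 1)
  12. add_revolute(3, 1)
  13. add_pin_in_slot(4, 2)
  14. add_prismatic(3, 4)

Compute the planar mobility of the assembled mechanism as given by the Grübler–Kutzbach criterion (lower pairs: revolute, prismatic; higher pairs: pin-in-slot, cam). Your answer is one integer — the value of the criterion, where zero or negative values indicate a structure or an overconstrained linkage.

[1;0;0] (link 0 is ground)
L+ [2;0;0]
R(0,1)∈J1 [2;1;0]
L+ [3;1;0]
P(2,1)∈J1 [3;2;0]
L+ [4;2;0]
R(0,2)∈J1 [4;3;0]
P(0,3)∈J1 [4;4;0]
PS(3,2)∈J2 [4;4;1]
L+ [5;4;1]
C(4,0)∈J2 [5;4;2]
C(4,1)∈J2 [5;4;3]
R(3,1)∈J1 [5;5;3]
PS(4,2)∈J2 [5;5;4]
P(3,4)∈J1 [5;6;4]
mobility = 12 − 12 − 4 = -4

M = -4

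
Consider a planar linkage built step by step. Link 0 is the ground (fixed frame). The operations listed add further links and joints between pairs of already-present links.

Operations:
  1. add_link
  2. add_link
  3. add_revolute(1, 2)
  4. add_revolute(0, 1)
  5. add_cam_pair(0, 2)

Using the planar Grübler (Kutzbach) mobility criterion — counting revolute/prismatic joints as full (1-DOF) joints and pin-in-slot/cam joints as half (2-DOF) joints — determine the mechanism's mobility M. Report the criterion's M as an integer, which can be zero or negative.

L=1 J1=0 J2=0
add link → L=2 J1=0 J2=0
add link → L=3 J1=0 J2=0
R@1,2 dof=1 J1 → L=3 J1=1 J2=0
R@0,1 dof=1 J1 → L=3 J1=2 J2=0
C@0,2 dof=2 J2 → L=3 J1=2 J2=1
M=3(L−1)−2J1−J2=3·2−2·2−1=1

M = 1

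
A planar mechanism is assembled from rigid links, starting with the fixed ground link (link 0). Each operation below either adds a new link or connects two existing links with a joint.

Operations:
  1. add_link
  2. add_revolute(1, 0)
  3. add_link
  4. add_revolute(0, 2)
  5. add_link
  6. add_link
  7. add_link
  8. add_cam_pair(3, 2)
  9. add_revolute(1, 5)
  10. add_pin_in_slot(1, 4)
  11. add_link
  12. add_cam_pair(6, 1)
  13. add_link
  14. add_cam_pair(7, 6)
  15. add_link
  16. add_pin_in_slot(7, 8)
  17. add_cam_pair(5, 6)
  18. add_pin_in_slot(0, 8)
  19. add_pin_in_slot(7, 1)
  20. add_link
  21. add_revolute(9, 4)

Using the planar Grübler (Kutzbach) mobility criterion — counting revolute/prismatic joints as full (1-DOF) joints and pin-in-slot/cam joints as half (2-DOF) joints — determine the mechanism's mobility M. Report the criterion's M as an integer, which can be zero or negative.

link 0 = ground. State L|J1|J2 = 1|0|0
+link1  2|0|0
R(1,0) f=1→J1  2|1|0
+link2  3|1|0
R(0,2) f=1→J1  3|2|0
+link3  4|2|0
+link4  5|2|0
+link5  6|2|0
C(3,2) f=2→J2  6|2|1
R(1,5) f=1→J1  6|3|1
PS(1,4) f=2→J2  6|3|2
+link6  7|3|2
C(6,1) f=2→J2  7|3|3
+link7  8|3|3
C(7,6) f=2→J2  8|3|4
+link8  9|3|4
PS(7,8) f=2→J2  9|3|5
C(5,6) f=2→J2  9|3|6
PS(0,8) f=2→J2  9|3|7
PS(7,1) f=2→J2  9|3|8
+link9  10|3|8
R(9,4) f=1→J1  10|4|8
M = 3(10−1)−2·4−8 = 27−8−8 = 11

M = 11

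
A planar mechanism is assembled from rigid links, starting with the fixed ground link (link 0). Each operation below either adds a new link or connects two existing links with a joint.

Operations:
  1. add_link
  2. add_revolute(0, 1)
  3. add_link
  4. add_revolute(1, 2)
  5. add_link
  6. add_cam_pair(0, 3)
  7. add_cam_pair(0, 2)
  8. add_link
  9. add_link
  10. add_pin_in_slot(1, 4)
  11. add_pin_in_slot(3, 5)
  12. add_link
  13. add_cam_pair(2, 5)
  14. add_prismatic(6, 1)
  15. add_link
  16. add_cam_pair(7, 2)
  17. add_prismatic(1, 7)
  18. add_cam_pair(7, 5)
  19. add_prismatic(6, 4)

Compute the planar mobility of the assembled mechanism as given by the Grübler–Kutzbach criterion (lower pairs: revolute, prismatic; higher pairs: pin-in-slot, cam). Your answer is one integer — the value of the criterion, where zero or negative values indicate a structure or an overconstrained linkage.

link 0 = ground. State L|J1|J2 = 1|0|0
+link1  2|0|0
R(0,1) f=1→J1  2|1|0
+link2  3|1|0
R(1,2) f=1→J1  3|2|0
+link3  4|2|0
C(0,3) f=2→J2  4|2|1
C(0,2) f=2→J2  4|2|2
+link4  5|2|2
+link5  6|2|2
PS(1,4) f=2→J2  6|2|3
PS(3,5) f=2→J2  6|2|4
+link6  7|2|4
C(2,5) f=2→J2  7|2|5
P(6,1) f=1→J1  7|3|5
+link7  8|3|5
C(7,2) f=2→J2  8|3|6
P(1,7) f=1→J1  8|4|6
C(7,5) f=2→J2  8|4|7
P(6,4) f=1→J1  8|5|7
M = 3(8−1)−2·5−7 = 21−10−7 = 4

M = 4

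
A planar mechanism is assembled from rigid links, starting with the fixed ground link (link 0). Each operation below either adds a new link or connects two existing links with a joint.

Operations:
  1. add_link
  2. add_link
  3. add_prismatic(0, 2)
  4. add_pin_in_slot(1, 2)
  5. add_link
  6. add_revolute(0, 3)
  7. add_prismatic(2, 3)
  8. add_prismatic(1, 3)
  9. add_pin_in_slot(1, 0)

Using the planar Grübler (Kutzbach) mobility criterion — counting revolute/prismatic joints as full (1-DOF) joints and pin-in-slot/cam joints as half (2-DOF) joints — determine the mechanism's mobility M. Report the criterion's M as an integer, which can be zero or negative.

ground; <1,0,0>
#1 <2,0,0>
#2 <3,0,0>
P:0↔2 J1 <3,1,0>
PS:1↔2 J2 <3,1,1>
#3 <4,1,1>
R:0↔3 J1 <4,2,1>
P:2↔3 J1 <4,3,1>
P:1↔3 J1 <4,4,1>
PS:1↔0 J2 <4,4,2>
3×3 − 2×4 − 1×2 = -1

M = -1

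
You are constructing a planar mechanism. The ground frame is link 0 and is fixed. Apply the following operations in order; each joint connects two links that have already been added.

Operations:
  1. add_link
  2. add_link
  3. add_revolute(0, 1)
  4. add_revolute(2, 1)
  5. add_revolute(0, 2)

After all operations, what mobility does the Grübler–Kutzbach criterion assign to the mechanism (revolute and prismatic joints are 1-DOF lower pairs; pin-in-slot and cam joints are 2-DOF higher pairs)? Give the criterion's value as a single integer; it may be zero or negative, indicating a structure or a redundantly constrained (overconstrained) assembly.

(L,J1,J2)=(1,0,0); link0 fixed
link1: (2,0,0)
link2: (3,0,0)
R 0-1 [J1]: (3,1,0)
R 2-1 [J1]: (3,2,0)
R 0-2 [J1]: (3,3,0)
Grübler: 3·2 − 2·3 − 0 = 0

M = 0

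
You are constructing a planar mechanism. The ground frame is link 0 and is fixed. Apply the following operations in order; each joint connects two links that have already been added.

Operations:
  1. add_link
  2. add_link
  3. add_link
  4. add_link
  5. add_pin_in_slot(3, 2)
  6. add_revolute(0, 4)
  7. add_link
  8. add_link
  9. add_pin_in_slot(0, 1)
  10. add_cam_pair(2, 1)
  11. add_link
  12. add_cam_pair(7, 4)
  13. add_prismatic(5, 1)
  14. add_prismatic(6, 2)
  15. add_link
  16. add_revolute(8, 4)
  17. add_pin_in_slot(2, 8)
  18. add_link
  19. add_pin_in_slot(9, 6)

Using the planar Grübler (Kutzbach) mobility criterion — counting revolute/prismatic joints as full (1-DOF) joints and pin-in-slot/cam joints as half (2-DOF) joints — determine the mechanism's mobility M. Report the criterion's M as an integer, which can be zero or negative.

M = 13

[1;0;0] (link 0 is ground)
L+ [2;0;0]
L+ [3;0;0]
L+ [4;0;0]
L+ [5;0;0]
PS(3,2)∈J2 [5;0;1]
R(0,4)∈J1 [5;1;1]
L+ [6;1;1]
L+ [7;1;1]
PS(0,1)∈J2 [7;1;2]
C(2,1)∈J2 [7;1;3]
L+ [8;1;3]
C(7,4)∈J2 [8;1;4]
P(5,1)∈J1 [8;2;4]
P(6,2)∈J1 [8;3;4]
L+ [9;3;4]
R(8,4)∈J1 [9;4;4]
PS(2,8)∈J2 [9;4;5]
L+ [10;4;5]
PS(9,6)∈J2 [10;4;6]
mobility = 27 − 8 − 6 = 13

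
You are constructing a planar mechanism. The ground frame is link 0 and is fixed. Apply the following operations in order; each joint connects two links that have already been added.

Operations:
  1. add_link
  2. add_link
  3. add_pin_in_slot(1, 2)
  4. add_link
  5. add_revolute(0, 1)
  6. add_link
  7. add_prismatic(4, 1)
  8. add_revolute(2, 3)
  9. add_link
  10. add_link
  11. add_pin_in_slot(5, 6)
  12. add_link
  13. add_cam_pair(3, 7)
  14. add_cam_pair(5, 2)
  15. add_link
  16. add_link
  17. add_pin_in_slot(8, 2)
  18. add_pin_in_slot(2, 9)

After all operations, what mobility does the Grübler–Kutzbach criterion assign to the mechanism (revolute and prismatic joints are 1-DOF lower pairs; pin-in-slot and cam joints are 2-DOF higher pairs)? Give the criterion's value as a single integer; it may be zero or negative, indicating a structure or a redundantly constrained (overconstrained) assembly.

ground; <1,0,0>
#1 <2,0,0>
#2 <3,0,0>
PS:1↔2 J2 <3,0,1>
#3 <4,0,1>
R:0↔1 J1 <4,1,1>
#4 <5,1,1>
P:4↔1 J1 <5,2,1>
R:2↔3 J1 <5,3,1>
#5 <6,3,1>
#6 <7,3,1>
PS:5↔6 J2 <7,3,2>
#7 <8,3,2>
C:3↔7 J2 <8,3,3>
C:5↔2 J2 <8,3,4>
#8 <9,3,4>
#9 <10,3,4>
PS:8↔2 J2 <10,3,5>
PS:2↔9 J2 <10,3,6>
3×9 − 2×3 − 1×6 = 15

M = 15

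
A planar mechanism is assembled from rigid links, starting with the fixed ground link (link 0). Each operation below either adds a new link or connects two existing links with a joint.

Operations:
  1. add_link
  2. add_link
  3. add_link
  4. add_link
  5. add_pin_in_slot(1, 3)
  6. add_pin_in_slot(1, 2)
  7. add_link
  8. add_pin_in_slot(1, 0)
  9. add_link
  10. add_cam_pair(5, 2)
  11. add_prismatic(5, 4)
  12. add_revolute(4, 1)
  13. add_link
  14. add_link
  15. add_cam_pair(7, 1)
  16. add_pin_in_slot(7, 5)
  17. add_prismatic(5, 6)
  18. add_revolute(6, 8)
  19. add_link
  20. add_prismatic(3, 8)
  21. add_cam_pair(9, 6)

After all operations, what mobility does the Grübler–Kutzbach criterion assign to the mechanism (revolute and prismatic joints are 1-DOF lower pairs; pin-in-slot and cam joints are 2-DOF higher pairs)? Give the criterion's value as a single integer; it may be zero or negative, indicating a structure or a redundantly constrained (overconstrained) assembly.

M = 10

L=1 J1=0 J2=0
add link → L=2 J1=0 J2=0
add link → L=3 J1=0 J2=0
add link → L=4 J1=0 J2=0
add link → L=5 J1=0 J2=0
PS@1,3 dof=2 J2 → L=5 J1=0 J2=1
PS@1,2 dof=2 J2 → L=5 J1=0 J2=2
add link → L=6 J1=0 J2=2
PS@1,0 dof=2 J2 → L=6 J1=0 J2=3
add link → L=7 J1=0 J2=3
C@5,2 dof=2 J2 → L=7 J1=0 J2=4
P@5,4 dof=1 J1 → L=7 J1=1 J2=4
R@4,1 dof=1 J1 → L=7 J1=2 J2=4
add link → L=8 J1=2 J2=4
add link → L=9 J1=2 J2=4
C@7,1 dof=2 J2 → L=9 J1=2 J2=5
PS@7,5 dof=2 J2 → L=9 J1=2 J2=6
P@5,6 dof=1 J1 → L=9 J1=3 J2=6
R@6,8 dof=1 J1 → L=9 J1=4 J2=6
add link → L=10 J1=4 J2=6
P@3,8 dof=1 J1 → L=10 J1=5 J2=6
C@9,6 dof=2 J2 → L=10 J1=5 J2=7
M=3(L−1)−2J1−J2=3·9−2·5−7=10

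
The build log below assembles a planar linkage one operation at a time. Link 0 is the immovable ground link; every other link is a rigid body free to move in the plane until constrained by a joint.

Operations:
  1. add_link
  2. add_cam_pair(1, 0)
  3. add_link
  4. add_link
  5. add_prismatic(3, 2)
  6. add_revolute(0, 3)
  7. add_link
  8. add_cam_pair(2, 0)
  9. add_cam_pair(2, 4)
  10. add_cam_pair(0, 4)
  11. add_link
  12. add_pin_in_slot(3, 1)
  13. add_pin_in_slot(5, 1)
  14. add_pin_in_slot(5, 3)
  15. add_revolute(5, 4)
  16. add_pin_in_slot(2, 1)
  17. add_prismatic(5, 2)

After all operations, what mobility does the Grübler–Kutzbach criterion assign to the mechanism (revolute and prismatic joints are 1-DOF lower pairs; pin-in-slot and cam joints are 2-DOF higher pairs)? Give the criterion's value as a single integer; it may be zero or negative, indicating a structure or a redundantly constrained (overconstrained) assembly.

L=1 J1=0 J2=0
add link → L=2 J1=0 J2=0
C@1,0 dof=2 J2 → L=2 J1=0 J2=1
add link → L=3 J1=0 J2=1
add link → L=4 J1=0 J2=1
P@3,2 dof=1 J1 → L=4 J1=1 J2=1
R@0,3 dof=1 J1 → L=4 J1=2 J2=1
add link → L=5 J1=2 J2=1
C@2,0 dof=2 J2 → L=5 J1=2 J2=2
C@2,4 dof=2 J2 → L=5 J1=2 J2=3
C@0,4 dof=2 J2 → L=5 J1=2 J2=4
add link → L=6 J1=2 J2=4
PS@3,1 dof=2 J2 → L=6 J1=2 J2=5
PS@5,1 dof=2 J2 → L=6 J1=2 J2=6
PS@5,3 dof=2 J2 → L=6 J1=2 J2=7
R@5,4 dof=1 J1 → L=6 J1=3 J2=7
PS@2,1 dof=2 J2 → L=6 J1=3 J2=8
P@5,2 dof=1 J1 → L=6 J1=4 J2=8
M=3(L−1)−2J1−J2=3·5−2·4−8=-1

M = -1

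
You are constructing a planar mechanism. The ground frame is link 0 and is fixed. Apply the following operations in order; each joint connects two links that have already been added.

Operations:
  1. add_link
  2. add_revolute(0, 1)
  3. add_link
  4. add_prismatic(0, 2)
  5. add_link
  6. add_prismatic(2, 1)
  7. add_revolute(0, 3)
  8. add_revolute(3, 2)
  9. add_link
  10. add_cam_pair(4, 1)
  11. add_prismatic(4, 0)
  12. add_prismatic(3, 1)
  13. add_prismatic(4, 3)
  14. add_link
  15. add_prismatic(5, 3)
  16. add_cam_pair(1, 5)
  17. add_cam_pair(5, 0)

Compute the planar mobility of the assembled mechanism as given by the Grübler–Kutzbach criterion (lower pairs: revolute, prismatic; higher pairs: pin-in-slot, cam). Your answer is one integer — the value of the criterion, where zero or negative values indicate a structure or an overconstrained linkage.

(L,J1,J2)=(1,0,0); link0 fixed
link1: (2,0,0)
R 0-1 [J1]: (2,1,0)
link2: (3,1,0)
P 0-2 [J1]: (3,2,0)
link3: (4,2,0)
P 2-1 [J1]: (4,3,0)
R 0-3 [J1]: (4,4,0)
R 3-2 [J1]: (4,5,0)
link4: (5,5,0)
C 4-1 [J2]: (5,5,1)
P 4-0 [J1]: (5,6,1)
P 3-1 [J1]: (5,7,1)
P 4-3 [J1]: (5,8,1)
link5: (6,8,1)
P 5-3 [J1]: (6,9,1)
C 1-5 [J2]: (6,9,2)
C 5-0 [J2]: (6,9,3)
Grübler: 3·5 − 2·9 − 3 = -6

M = -6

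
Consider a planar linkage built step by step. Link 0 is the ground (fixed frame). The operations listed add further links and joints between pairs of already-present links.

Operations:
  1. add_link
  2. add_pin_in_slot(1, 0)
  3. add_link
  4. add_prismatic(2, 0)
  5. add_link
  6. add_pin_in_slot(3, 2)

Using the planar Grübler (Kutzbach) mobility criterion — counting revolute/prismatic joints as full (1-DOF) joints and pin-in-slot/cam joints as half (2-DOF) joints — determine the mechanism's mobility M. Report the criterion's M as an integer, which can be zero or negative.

M = 5

[1;0;0] (link 0 is ground)
L+ [2;0;0]
PS(1,0)∈J2 [2;0;1]
L+ [3;0;1]
P(2,0)∈J1 [3;1;1]
L+ [4;1;1]
PS(3,2)∈J2 [4;1;2]
mobility = 9 − 2 − 2 = 5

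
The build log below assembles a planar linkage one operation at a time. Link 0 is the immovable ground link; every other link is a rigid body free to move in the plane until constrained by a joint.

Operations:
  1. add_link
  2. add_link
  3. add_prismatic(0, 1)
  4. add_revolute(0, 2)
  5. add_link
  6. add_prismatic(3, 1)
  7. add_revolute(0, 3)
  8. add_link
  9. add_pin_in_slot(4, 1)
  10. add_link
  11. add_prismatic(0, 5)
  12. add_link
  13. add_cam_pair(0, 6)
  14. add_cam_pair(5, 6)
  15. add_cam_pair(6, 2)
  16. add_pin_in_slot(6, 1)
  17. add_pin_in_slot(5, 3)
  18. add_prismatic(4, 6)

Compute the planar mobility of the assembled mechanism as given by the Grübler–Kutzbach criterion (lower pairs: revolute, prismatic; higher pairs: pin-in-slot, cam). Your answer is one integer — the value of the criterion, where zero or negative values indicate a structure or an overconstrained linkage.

[1;0;0] (link 0 is ground)
L+ [2;0;0]
L+ [3;0;0]
P(0,1)∈J1 [3;1;0]
R(0,2)∈J1 [3;2;0]
L+ [4;2;0]
P(3,1)∈J1 [4;3;0]
R(0,3)∈J1 [4;4;0]
L+ [5;4;0]
PS(4,1)∈J2 [5;4;1]
L+ [6;4;1]
P(0,5)∈J1 [6;5;1]
L+ [7;5;1]
C(0,6)∈J2 [7;5;2]
C(5,6)∈J2 [7;5;3]
C(6,2)∈J2 [7;5;4]
PS(6,1)∈J2 [7;5;5]
PS(5,3)∈J2 [7;5;6]
P(4,6)∈J1 [7;6;6]
mobility = 18 − 12 − 6 = 0

M = 0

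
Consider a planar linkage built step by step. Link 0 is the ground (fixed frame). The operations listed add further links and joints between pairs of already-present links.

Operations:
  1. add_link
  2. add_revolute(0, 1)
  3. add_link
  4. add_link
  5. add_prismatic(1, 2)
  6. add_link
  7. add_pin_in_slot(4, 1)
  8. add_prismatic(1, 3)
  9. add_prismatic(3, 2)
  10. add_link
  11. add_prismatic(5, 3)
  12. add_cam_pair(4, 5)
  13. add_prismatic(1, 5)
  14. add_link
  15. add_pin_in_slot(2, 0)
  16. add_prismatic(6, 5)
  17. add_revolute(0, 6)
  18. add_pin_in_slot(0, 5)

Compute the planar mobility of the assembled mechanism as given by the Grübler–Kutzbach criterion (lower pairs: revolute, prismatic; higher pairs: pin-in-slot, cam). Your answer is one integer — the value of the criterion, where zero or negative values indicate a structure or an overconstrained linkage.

link 0 = ground. State L|J1|J2 = 1|0|0
+link1  2|0|0
R(0,1) f=1→J1  2|1|0
+link2  3|1|0
+link3  4|1|0
P(1,2) f=1→J1  4|2|0
+link4  5|2|0
PS(4,1) f=2→J2  5|2|1
P(1,3) f=1→J1  5|3|1
P(3,2) f=1→J1  5|4|1
+link5  6|4|1
P(5,3) f=1→J1  6|5|1
C(4,5) f=2→J2  6|5|2
P(1,5) f=1→J1  6|6|2
+link6  7|6|2
PS(2,0) f=2→J2  7|6|3
P(6,5) f=1→J1  7|7|3
R(0,6) f=1→J1  7|8|3
PS(0,5) f=2→J2  7|8|4
M = 3(7−1)−2·8−4 = 18−16−4 = -2

M = -2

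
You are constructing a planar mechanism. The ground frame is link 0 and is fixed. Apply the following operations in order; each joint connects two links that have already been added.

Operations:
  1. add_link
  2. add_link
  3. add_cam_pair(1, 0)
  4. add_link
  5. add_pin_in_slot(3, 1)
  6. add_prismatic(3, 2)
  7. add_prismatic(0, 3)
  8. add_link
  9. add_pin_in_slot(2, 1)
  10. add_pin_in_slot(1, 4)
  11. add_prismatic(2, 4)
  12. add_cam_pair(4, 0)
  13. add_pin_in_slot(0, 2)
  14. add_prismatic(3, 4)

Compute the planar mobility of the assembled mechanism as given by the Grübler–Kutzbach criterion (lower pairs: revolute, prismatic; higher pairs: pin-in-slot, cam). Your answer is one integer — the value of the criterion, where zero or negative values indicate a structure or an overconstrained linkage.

M = -2

link 0 = ground. State L|J1|J2 = 1|0|0
+link1  2|0|0
+link2  3|0|0
C(1,0) f=2→J2  3|0|1
+link3  4|0|1
PS(3,1) f=2→J2  4|0|2
P(3,2) f=1→J1  4|1|2
P(0,3) f=1→J1  4|2|2
+link4  5|2|2
PS(2,1) f=2→J2  5|2|3
PS(1,4) f=2→J2  5|2|4
P(2,4) f=1→J1  5|3|4
C(4,0) f=2→J2  5|3|5
PS(0,2) f=2→J2  5|3|6
P(3,4) f=1→J1  5|4|6
M = 3(5−1)−2·4−6 = 12−8−6 = -2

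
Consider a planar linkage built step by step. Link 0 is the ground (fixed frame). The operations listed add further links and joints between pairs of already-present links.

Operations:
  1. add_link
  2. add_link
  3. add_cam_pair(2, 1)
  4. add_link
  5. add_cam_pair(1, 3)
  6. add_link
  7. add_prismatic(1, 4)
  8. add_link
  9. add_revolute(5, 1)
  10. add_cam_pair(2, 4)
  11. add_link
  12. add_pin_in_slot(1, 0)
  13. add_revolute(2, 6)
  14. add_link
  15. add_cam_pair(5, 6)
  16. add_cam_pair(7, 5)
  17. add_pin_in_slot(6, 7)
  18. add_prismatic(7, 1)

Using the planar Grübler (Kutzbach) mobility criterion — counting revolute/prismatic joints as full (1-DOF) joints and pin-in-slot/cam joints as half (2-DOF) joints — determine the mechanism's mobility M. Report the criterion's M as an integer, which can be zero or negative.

L=1 J1=0 J2=0
add link → L=2 J1=0 J2=0
add link → L=3 J1=0 J2=0
C@2,1 dof=2 J2 → L=3 J1=0 J2=1
add link → L=4 J1=0 J2=1
C@1,3 dof=2 J2 → L=4 J1=0 J2=2
add link → L=5 J1=0 J2=2
P@1,4 dof=1 J1 → L=5 J1=1 J2=2
add link → L=6 J1=1 J2=2
R@5,1 dof=1 J1 → L=6 J1=2 J2=2
C@2,4 dof=2 J2 → L=6 J1=2 J2=3
add link → L=7 J1=2 J2=3
PS@1,0 dof=2 J2 → L=7 J1=2 J2=4
R@2,6 dof=1 J1 → L=7 J1=3 J2=4
add link → L=8 J1=3 J2=4
C@5,6 dof=2 J2 → L=8 J1=3 J2=5
C@7,5 dof=2 J2 → L=8 J1=3 J2=6
PS@6,7 dof=2 J2 → L=8 J1=3 J2=7
P@7,1 dof=1 J1 → L=8 J1=4 J2=7
M=3(L−1)−2J1−J2=3·7−2·4−7=6

M = 6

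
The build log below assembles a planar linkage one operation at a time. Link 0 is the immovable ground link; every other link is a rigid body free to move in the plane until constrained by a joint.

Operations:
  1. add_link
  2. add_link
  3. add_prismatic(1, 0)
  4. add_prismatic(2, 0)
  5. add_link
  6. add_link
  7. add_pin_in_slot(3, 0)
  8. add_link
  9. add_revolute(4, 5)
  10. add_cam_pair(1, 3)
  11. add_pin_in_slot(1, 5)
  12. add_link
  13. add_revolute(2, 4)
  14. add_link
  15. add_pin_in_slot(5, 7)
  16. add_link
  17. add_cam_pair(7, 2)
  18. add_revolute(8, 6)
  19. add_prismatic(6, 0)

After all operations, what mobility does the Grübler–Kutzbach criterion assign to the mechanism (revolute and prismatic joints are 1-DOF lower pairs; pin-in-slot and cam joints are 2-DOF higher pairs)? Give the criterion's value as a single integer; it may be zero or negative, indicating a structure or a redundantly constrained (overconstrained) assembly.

L=1 J1=0 J2=0
add link → L=2 J1=0 J2=0
add link → L=3 J1=0 J2=0
P@1,0 dof=1 J1 → L=3 J1=1 J2=0
P@2,0 dof=1 J1 → L=3 J1=2 J2=0
add link → L=4 J1=2 J2=0
add link → L=5 J1=2 J2=0
PS@3,0 dof=2 J2 → L=5 J1=2 J2=1
add link → L=6 J1=2 J2=1
R@4,5 dof=1 J1 → L=6 J1=3 J2=1
C@1,3 dof=2 J2 → L=6 J1=3 J2=2
PS@1,5 dof=2 J2 → L=6 J1=3 J2=3
add link → L=7 J1=3 J2=3
R@2,4 dof=1 J1 → L=7 J1=4 J2=3
add link → L=8 J1=4 J2=3
PS@5,7 dof=2 J2 → L=8 J1=4 J2=4
add link → L=9 J1=4 J2=4
C@7,2 dof=2 J2 → L=9 J1=4 J2=5
R@8,6 dof=1 J1 → L=9 J1=5 J2=5
P@6,0 dof=1 J1 → L=9 J1=6 J2=5
M=3(L−1)−2J1−J2=3·8−2·6−5=7

M = 7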